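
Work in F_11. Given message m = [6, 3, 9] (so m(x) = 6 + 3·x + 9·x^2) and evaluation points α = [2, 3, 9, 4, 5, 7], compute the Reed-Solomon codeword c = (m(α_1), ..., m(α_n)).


c = [4, 8, 3, 8, 4, 6]

Message polynomial: m(x) = 6 + 3·x + 9·x^2 (mod 11).
For each evaluation point α_i, compute m(α_i) mod 11:
  α_1 = 2: Horner steps 9 → 10 → 4, so m(2) = 4.
  α_2 = 3: Horner steps 9 → 8 → 8, so m(3) = 8.
  α_3 = 9: Horner steps 9 → 7 → 3, so m(9) = 3.
  α_4 = 4: Horner steps 9 → 6 → 8, so m(4) = 8.
  α_5 = 5: Horner steps 9 → 4 → 4, so m(5) = 4.
  α_6 = 7: Horner steps 9 → 0 → 6, so m(7) = 6.
Codeword c = [4, 8, 3, 8, 4, 6] ∈ F_11^6.


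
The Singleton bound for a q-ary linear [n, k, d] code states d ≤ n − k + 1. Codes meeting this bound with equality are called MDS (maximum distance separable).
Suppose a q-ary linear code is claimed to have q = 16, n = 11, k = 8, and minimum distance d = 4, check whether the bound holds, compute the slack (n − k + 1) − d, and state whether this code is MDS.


Singleton RHS = n − k + 1 = 4, slack = 0, bound satisfied, MDS.

Singleton bound: d ≤ n − k + 1.
Here n = 11, k = 8, so n − k + 1 = 4.
Given d = 4, check d ≤ 4: YES.
Slack = (n − k + 1) − d = 0.
The code is MDS (slack = 0).
Description: the claimed parameters are [11, 8, 4]_16; such a code would be MDS (meets Singleton bound).


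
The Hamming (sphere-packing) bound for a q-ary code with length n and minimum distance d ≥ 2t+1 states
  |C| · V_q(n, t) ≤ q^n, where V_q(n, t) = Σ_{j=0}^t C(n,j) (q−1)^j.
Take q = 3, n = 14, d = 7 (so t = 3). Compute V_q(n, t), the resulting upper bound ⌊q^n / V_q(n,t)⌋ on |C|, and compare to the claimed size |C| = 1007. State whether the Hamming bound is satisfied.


V_q(n, t) = 3305, q^n = 4782969, Hamming bound = 1447, |C| = 1007 ≤ bound (satisfied).

Step 1: Compute V_q(n, t) = Σ_{j=0}^3 C(n, j) (q−1)^j.
  j = 0: C(14,0)·(2)^0 = 1·1 = 1.
  j = 1: C(14,1)·(2)^1 = 14·2 = 28.
  j = 2: C(14,2)·(2)^2 = 91·4 = 364.
  j = 3: C(14,3)·(2)^3 = 364·8 = 2912.
  V_q(n, t) = 1 + 28 + 364 + 2912 = 3305.
Step 2: q^n = 3^14 = 4782969.
Step 3: Hamming bound ⌊q^n / V_q(n,t)⌋ = ⌊4782969/3305⌋ = 1447.
Step 4: Compare |C| = 1007 to 1447: satisfied.
The claimed |C| lies below the Hamming bound.


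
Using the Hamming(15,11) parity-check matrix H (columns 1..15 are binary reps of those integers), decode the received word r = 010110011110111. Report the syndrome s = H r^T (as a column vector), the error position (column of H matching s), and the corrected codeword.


s = (1, 1, 1, 1)^T, error position = 15, corrected codeword c = 010110011110110

Compute s = H r^T mod 2 one row at a time:
  s_1 = 1 + 1 + 1 + 1 + 0 + 1 + 1 + 1 = 7 ≡ 1 (mod 2).
  s_2 = 1 + 1 + 0 + 0 + 0 + 1 + 1 + 1 = 5 ≡ 1 (mod 2).
  s_3 = 1 + 0 + 0 + 0 + 1 + 1 + 1 + 1 = 5 ≡ 1 (mod 2).
  s_4 = 0 + 0 + 1 + 0 + 1 + 1 + 1 + 1 = 5 ≡ 1 (mod 2).
s = (1, 1, 1, 1)^T — this equals column 15 of H (binary 1111), so error is at position 15.
Correct: flip bit 15 of r = 010110011110111 to get c = 010110011110110.


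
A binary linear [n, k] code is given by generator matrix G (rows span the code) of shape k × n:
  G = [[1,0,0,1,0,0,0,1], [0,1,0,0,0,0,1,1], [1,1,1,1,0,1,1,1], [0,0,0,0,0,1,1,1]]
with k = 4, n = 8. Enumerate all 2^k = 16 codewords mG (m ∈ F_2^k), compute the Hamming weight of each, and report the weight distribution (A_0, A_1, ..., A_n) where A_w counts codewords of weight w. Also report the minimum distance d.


Weight distribution: A_0 = 1, A_2 = 2, A_3 = 5, A_4 = 5, A_5 = 2, A_7 = 1. Minimum distance d = 2.

Enumerate all 2^4 = 16 messages m ∈ F_2^4.
For each, compute codeword c = mG in F_2^8, then tally its weight.
  m = 0000 → c = 00000000, weight = 0.
  m = 1000 → c = 10010001, weight = 3.
  m = 0100 → c = 01000011, weight = 3.
  m = 1100 → c = 11010010, weight = 4.
  m = 0010 → c = 11110111, weight = 7.
  m = 1010 → c = 01100110, weight = 4.
  m = 0110 → c = 10110100, weight = 4.
  m = 1110 → c = 00100101, weight = 3.
  m = 0001 → c = 00000111, weight = 3.
  m = 1001 → c = 10010110, weight = 4.
  m = 0101 → c = 01000100, weight = 2.
  m = 1101 → c = 11010101, weight = 5.
  m = 0011 → c = 11110000, weight = 4.
  m = 1011 → c = 01100001, weight = 3.
  m = 0111 → c = 10110011, weight = 5.
  m = 1111 → c = 00100010, weight = 2.
Tally weights:
  weight 0: 1 codewords.
  weight 2: 2 codewords.
  weight 3: 5 codewords.
  weight 4: 5 codewords.
  weight 5: 2 codewords.
  weight 7: 1 codewords.
Minimum distance d = smallest w > 0 with A_w > 0 = 2.
Sanity: Σ A_w = 16 = 2^4 = 16 ✓.


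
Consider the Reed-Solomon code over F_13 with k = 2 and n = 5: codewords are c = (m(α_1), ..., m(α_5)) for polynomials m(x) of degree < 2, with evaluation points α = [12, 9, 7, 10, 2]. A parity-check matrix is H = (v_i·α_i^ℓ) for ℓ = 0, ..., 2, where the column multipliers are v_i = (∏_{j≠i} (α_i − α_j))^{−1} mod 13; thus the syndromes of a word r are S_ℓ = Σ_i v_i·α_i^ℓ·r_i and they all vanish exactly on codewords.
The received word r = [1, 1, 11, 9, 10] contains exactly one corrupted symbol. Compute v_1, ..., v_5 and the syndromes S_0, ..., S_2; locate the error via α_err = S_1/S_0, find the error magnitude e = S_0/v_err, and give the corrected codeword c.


S = (2, 11, 2), error at position 1, error magnitude e = 2, c = [12, 1, 11, 9, 10].

Step 1: column multipliers v_i = (∏_{j≠i}(α_i − α_j))^{−1} mod 13.
  i = 1 (α = 12): (12−9)(12−7)(12−10)(12−2) = 3·5·2·10 = 300 ≡ 1, so v_1 = 1^{−1} = 1 (mod 13).
  i = 2 (α = 9): (9−12)(9−7)(9−10)(9−2) = (−3)·2·(−1)·7 = 42 ≡ 3, so v_2 = 3^{−1} = 9 (mod 13).
  i = 3 (α = 7): (7−12)(7−9)(7−10)(7−2) = (−5)·(−2)·(−3)·5 = −150 ≡ 6, so v_3 = 6^{−1} = 11 (mod 13).
  i = 4 (α = 10): (10−12)(10−9)(10−7)(10−2) = (−2)·1·3·8 = −48 ≡ 4, so v_4 = 4^{−1} = 10 (mod 13).
  i = 5 (α = 2): (2−12)(2−9)(2−7)(2−10) = (−10)·(−7)·(−5)·(−8) = 2800 ≡ 5, so v_5 = 5^{−1} = 8 (mod 13).
  v = [1, 9, 11, 10, 8].
Step 2: syndromes of r = [1, 1, 11, 9, 10] (all sums mod 13).
  S_0 = Σ v_i r_i = 1·1 + 9·1 + 11·11 + 10·9 + 8·10 = 301 ≡ 2.
  S_1 = Σ v_i α_i r_i = 1·12·1 + 9·9·1 + 11·7·11 + 10·10·9 + 8·2·10 = 2000 ≡ 11.
  α_i^2 mod 13 = [1, 3, 10, 9, 4].
  S_2 = Σ v_i α_i^2 r_i = 1·1·1 + 9·3·1 + 11·10·11 + 10·9·9 + 8·4·10 = 2368 ≡ 2.
  S = (2, 11, 2) ≠ 0, so r is not a codeword (an error is present).
Step 3: locate the error. For a single error e at position i, S_ℓ = v_i·e·α_i^ℓ, so α_err = S_1/S_0.
  S_0^{−1} = 2^{−1} = 7 (mod 13), so α_err = 11·7 = 77 ≡ 12 = α_1. Error position i = 1.
  Consistency check: S_2/S_1 = 2·6 = 12 ≡ 12 = α_err ✓ (single-error assumption holds).
Step 4: error magnitude e = S_0/v_1 = S_0·∏_{j≠1}(α_1 − α_j) = 2·1 = 2 ≡ 2 (mod 13).
Step 5: correct position 1: c_1 = r_1 − e = 1 − 2 ≡ 12 (mod 13). Hence c = [12, 1, 11, 9, 10].
  Check: interpolating c through the α_i gives m(x) = 7 + 8·x (degree < 2) with m(α_i) = c_i for every i, so c is indeed a codeword.


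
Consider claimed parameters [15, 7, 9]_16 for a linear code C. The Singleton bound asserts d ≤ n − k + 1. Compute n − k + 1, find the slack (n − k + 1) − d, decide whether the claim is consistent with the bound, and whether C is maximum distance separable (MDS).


Singleton RHS = n − k + 1 = 9, slack = 0, bound satisfied, MDS.

Singleton bound: d ≤ n − k + 1.
Here n = 15, k = 7, so n − k + 1 = 9.
Given d = 9, check d ≤ 9: YES.
Slack = (n − k + 1) − d = 0.
The code is MDS (slack = 0).
Description: the claimed parameters are [15, 7, 9]_16; such a code would be MDS (meets Singleton bound).


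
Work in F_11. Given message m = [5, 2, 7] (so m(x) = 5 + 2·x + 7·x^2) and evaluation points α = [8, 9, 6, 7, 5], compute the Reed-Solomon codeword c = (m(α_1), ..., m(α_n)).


c = [7, 7, 5, 10, 3]

Message polynomial: m(x) = 5 + 2·x + 7·x^2 (mod 11).
For each evaluation point α_i, compute m(α_i) mod 11:
  α_1 = 8: Horner steps 7 → 3 → 7, so m(8) = 7.
  α_2 = 9: Horner steps 7 → 10 → 7, so m(9) = 7.
  α_3 = 6: Horner steps 7 → 0 → 5, so m(6) = 5.
  α_4 = 7: Horner steps 7 → 7 → 10, so m(7) = 10.
  α_5 = 5: Horner steps 7 → 4 → 3, so m(5) = 3.
Codeword c = [7, 7, 5, 10, 3] ∈ F_11^5.


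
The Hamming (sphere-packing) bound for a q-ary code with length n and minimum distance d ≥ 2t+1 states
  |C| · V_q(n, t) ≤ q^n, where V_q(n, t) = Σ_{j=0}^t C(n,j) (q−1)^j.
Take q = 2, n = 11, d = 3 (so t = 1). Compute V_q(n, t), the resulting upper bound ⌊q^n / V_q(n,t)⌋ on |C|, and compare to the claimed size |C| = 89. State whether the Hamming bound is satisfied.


V_q(n, t) = 12, q^n = 2048, Hamming bound = 170, |C| = 89 ≤ bound (satisfied).

Step 1: Compute V_q(n, t) = Σ_{j=0}^1 C(n, j) (q−1)^j.
  j = 0: C(11,0)·(1)^0 = 1·1 = 1.
  j = 1: C(11,1)·(1)^1 = 11·1 = 11.
  V_q(n, t) = 1 + 11 = 12.
Step 2: q^n = 2^11 = 2048.
Step 3: Hamming bound ⌊q^n / V_q(n,t)⌋ = ⌊2048/12⌋ = 170.
Step 4: Compare |C| = 89 to 170: satisfied.
The claimed |C| lies below the Hamming bound.


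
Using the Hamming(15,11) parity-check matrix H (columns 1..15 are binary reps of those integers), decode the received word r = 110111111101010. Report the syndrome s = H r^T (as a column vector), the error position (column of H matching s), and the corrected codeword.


s = (1, 0, 1, 0)^T, error position = 10, corrected codeword c = 110111111001010

Compute s = H r^T mod 2 one row at a time:
  s_1 = 1 + 1 + 1 + 0 + 1 + 0 + 1 + 0 = 5 ≡ 1 (mod 2).
  s_2 = 1 + 1 + 1 + 1 + 1 + 0 + 1 + 0 = 6 ≡ 0 (mod 2).
  s_3 = 1 + 0 + 1 + 1 + 1 + 0 + 1 + 0 = 5 ≡ 1 (mod 2).
  s_4 = 1 + 0 + 1 + 1 + 1 + 0 + 0 + 0 = 4 ≡ 0 (mod 2).
s = (1, 0, 1, 0)^T — this equals column 10 of H (binary 1010), so error is at position 10.
Correct: flip bit 10 of r = 110111111101010 to get c = 110111111001010.


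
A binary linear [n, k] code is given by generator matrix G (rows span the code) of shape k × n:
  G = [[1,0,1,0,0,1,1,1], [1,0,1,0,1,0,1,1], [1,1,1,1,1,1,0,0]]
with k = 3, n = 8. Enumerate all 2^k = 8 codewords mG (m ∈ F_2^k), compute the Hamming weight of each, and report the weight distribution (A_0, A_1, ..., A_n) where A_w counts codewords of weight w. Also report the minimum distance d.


Weight distribution: A_0 = 1, A_2 = 1, A_4 = 1, A_5 = 4, A_6 = 1. Minimum distance d = 2.

Enumerate all 2^3 = 8 messages m ∈ F_2^3.
For each, compute codeword c = mG in F_2^8, then tally its weight.
  m = 000 → c = 00000000, weight = 0.
  m = 100 → c = 10100111, weight = 5.
  m = 010 → c = 10101011, weight = 5.
  m = 110 → c = 00001100, weight = 2.
  m = 001 → c = 11111100, weight = 6.
  m = 101 → c = 01011011, weight = 5.
  m = 011 → c = 01010111, weight = 5.
  m = 111 → c = 11110000, weight = 4.
Tally weights:
  weight 0: 1 codewords.
  weight 2: 1 codewords.
  weight 4: 1 codewords.
  weight 5: 4 codewords.
  weight 6: 1 codewords.
Minimum distance d = smallest w > 0 with A_w > 0 = 2.
Sanity: Σ A_w = 8 = 2^3 = 8 ✓.


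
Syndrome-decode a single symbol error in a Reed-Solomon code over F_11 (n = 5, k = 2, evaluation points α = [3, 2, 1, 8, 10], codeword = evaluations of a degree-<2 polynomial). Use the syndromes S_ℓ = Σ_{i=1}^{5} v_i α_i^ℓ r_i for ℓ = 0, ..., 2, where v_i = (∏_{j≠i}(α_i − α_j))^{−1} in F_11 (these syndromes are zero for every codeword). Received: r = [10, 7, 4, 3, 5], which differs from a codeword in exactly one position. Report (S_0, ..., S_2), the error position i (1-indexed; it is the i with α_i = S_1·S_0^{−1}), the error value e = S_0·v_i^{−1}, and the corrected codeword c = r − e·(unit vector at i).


S = (1, 10, 1), error at position 5, error magnitude e = 7, c = [10, 7, 4, 3, 9].

Step 1: column multipliers v_i = (∏_{j≠i}(α_i − α_j))^{−1} mod 11.
  i = 1 (α = 3): (3−2)(3−1)(3−8)(3−10) = 1·2·(−5)·(−7) = 70 ≡ 4, so v_1 = 4^{−1} = 3 (mod 11).
  i = 2 (α = 2): (2−3)(2−1)(2−8)(2−10) = (−1)·1·(−6)·(−8) = −48 ≡ 7, so v_2 = 7^{−1} = 8 (mod 11).
  i = 3 (α = 1): (1−3)(1−2)(1−8)(1−10) = (−2)·(−1)·(−7)·(−9) = 126 ≡ 5, so v_3 = 5^{−1} = 9 (mod 11).
  i = 4 (α = 8): (8−3)(8−2)(8−1)(8−10) = 5·6·7·(−2) = −420 ≡ 9, so v_4 = 9^{−1} = 5 (mod 11).
  i = 5 (α = 10): (10−3)(10−2)(10−1)(10−8) = 7·8·9·2 = 1008 ≡ 7, so v_5 = 7^{−1} = 8 (mod 11).
  v = [3, 8, 9, 5, 8].
Step 2: syndromes of r = [10, 7, 4, 3, 5] (all sums mod 11).
  S_0 = Σ v_i r_i = 3·10 + 8·7 + 9·4 + 5·3 + 8·5 = 177 ≡ 1.
  S_1 = Σ v_i α_i r_i = 3·3·10 + 8·2·7 + 9·1·4 + 5·8·3 + 8·10·5 = 758 ≡ 10.
  α_i^2 mod 11 = [9, 4, 1, 9, 1].
  S_2 = Σ v_i α_i^2 r_i = 3·9·10 + 8·4·7 + 9·1·4 + 5·9·3 + 8·1·5 = 705 ≡ 1.
  S = (1, 10, 1) ≠ 0, so r is not a codeword (an error is present).
Step 3: locate the error. For a single error e at position i, S_ℓ = v_i·e·α_i^ℓ, so α_err = S_1/S_0.
  S_0^{−1} = 1^{−1} = 1 (mod 11), so α_err = 10·1 = 10 ≡ 10 = α_5. Error position i = 5.
  Consistency check: S_2/S_1 = 1·10 = 10 ≡ 10 = α_err ✓ (single-error assumption holds).
Step 4: error magnitude e = S_0/v_5 = S_0·∏_{j≠5}(α_5 − α_j) = 1·7 = 7 ≡ 7 (mod 11).
Step 5: correct position 5: c_5 = r_5 − e = 5 − 7 ≡ 9 (mod 11). Hence c = [10, 7, 4, 3, 9].
  Check: interpolating c through the α_i gives m(x) = 1 + 3·x (degree < 2) with m(α_i) = c_i for every i, so c is indeed a codeword.


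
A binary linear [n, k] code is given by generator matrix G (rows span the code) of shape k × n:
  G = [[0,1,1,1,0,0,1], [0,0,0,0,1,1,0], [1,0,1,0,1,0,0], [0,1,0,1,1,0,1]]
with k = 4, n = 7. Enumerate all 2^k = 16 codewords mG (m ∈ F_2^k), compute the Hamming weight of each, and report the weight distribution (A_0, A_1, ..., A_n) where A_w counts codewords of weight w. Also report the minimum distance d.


Weight distribution: A_0 = 1, A_1 = 1, A_2 = 3, A_3 = 3, A_4 = 3, A_5 = 3, A_6 = 1, A_7 = 1. Minimum distance d = 1.

Enumerate all 2^4 = 16 messages m ∈ F_2^4.
For each, compute codeword c = mG in F_2^7, then tally its weight.
  m = 0000 → c = 0000000, weight = 0.
  m = 1000 → c = 0111001, weight = 4.
  m = 0100 → c = 0000110, weight = 2.
  m = 1100 → c = 0111111, weight = 6.
  m = 0010 → c = 1010100, weight = 3.
  m = 1010 → c = 1101101, weight = 5.
  m = 0110 → c = 1010010, weight = 3.
  m = 1110 → c = 1101011, weight = 5.
  m = 0001 → c = 0101101, weight = 4.
  m = 1001 → c = 0010100, weight = 2.
  m = 0101 → c = 0101011, weight = 4.
  m = 1101 → c = 0010010, weight = 2.
  m = 0011 → c = 1111001, weight = 5.
  m = 1011 → c = 1000000, weight = 1.
  m = 0111 → c = 1111111, weight = 7.
  m = 1111 → c = 1000110, weight = 3.
Tally weights:
  weight 0: 1 codewords.
  weight 1: 1 codewords.
  weight 2: 3 codewords.
  weight 3: 3 codewords.
  weight 4: 3 codewords.
  weight 5: 3 codewords.
  weight 6: 1 codewords.
  weight 7: 1 codewords.
Minimum distance d = smallest w > 0 with A_w > 0 = 1.
Sanity: Σ A_w = 16 = 2^4 = 16 ✓.


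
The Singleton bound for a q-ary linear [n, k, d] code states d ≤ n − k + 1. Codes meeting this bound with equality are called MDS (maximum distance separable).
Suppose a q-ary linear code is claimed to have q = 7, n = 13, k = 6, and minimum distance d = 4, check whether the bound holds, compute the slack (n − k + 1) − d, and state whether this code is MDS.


Singleton RHS = n − k + 1 = 8, slack = 4, bound satisfied, not MDS.

Singleton bound: d ≤ n − k + 1.
Here n = 13, k = 6, so n − k + 1 = 8.
Given d = 4, check d ≤ 8: YES.
Slack = (n − k + 1) − d = 4.
The code is NOT MDS (slack = 4 > 0).
Description: the claimed parameters are [13, 6, 4]_7; such a code would be non-MDS.


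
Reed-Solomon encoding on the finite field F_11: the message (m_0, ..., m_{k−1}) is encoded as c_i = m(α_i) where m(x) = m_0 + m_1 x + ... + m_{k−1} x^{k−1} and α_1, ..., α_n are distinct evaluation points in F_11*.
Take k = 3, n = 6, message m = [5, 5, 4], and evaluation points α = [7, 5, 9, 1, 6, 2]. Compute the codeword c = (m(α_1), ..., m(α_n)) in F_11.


c = [5, 9, 0, 3, 3, 9]

Message polynomial: m(x) = 5 + 5·x + 4·x^2 (mod 11).
For each evaluation point α_i, compute m(α_i) mod 11:
  α_1 = 7: Horner steps 4 → 0 → 5, so m(7) = 5.
  α_2 = 5: Horner steps 4 → 3 → 9, so m(5) = 9.
  α_3 = 9: Horner steps 4 → 8 → 0, so m(9) = 0.
  α_4 = 1: Horner steps 4 → 9 → 3, so m(1) = 3.
  α_5 = 6: Horner steps 4 → 7 → 3, so m(6) = 3.
  α_6 = 2: Horner steps 4 → 2 → 9, so m(2) = 9.
Codeword c = [5, 9, 0, 3, 3, 9] ∈ F_11^6.


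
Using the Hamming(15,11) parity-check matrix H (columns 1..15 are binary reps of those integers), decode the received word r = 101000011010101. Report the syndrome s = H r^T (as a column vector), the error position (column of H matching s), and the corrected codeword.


s = (1, 0, 1, 0)^T, error position = 10, corrected codeword c = 101000011110101

Compute s = H r^T mod 2 one row at a time:
  s_1 = 1 + 1 + 0 + 1 + 0 + 1 + 0 + 1 = 5 ≡ 1 (mod 2).
  s_2 = 0 + 0 + 0 + 0 + 0 + 1 + 0 + 1 = 2 ≡ 0 (mod 2).
  s_3 = 0 + 1 + 0 + 0 + 0 + 1 + 0 + 1 = 3 ≡ 1 (mod 2).
  s_4 = 1 + 1 + 0 + 0 + 1 + 1 + 1 + 1 = 6 ≡ 0 (mod 2).
s = (1, 0, 1, 0)^T — this equals column 10 of H (binary 1010), so error is at position 10.
Correct: flip bit 10 of r = 101000011010101 to get c = 101000011110101.


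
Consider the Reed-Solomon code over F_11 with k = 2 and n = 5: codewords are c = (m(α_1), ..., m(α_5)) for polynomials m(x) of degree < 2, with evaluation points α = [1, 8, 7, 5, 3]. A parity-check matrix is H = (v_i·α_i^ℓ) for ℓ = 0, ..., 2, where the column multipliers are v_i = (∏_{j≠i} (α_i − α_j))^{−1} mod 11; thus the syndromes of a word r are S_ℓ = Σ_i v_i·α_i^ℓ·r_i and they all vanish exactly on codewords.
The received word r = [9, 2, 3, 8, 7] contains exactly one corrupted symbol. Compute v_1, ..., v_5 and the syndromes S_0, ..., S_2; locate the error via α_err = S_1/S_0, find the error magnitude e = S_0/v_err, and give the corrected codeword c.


S = (9, 1, 5), error at position 4, error magnitude e = 3, c = [9, 2, 3, 5, 7].

Step 1: column multipliers v_i = (∏_{j≠i}(α_i − α_j))^{−1} mod 11.
  i = 1 (α = 1): (1−8)(1−7)(1−5)(1−3) = (−7)·(−6)·(−4)·(−2) = 336 ≡ 6, so v_1 = 6^{−1} = 2 (mod 11).
  i = 2 (α = 8): (8−1)(8−7)(8−5)(8−3) = 7·1·3·5 = 105 ≡ 6, so v_2 = 6^{−1} = 2 (mod 11).
  i = 3 (α = 7): (7−1)(7−8)(7−5)(7−3) = 6·(−1)·2·4 = −48 ≡ 7, so v_3 = 7^{−1} = 8 (mod 11).
  i = 4 (α = 5): (5−1)(5−8)(5−7)(5−3) = 4·(−3)·(−2)·2 = 48 ≡ 4, so v_4 = 4^{−1} = 3 (mod 11).
  i = 5 (α = 3): (3−1)(3−8)(3−7)(3−5) = 2·(−5)·(−4)·(−2) = −80 ≡ 8, so v_5 = 8^{−1} = 7 (mod 11).
  v = [2, 2, 8, 3, 7].
Step 2: syndromes of r = [9, 2, 3, 8, 7] (all sums mod 11).
  S_0 = Σ v_i r_i = 2·9 + 2·2 + 8·3 + 3·8 + 7·7 = 119 ≡ 9.
  S_1 = Σ v_i α_i r_i = 2·1·9 + 2·8·2 + 8·7·3 + 3·5·8 + 7·3·7 = 485 ≡ 1.
  α_i^2 mod 11 = [1, 9, 5, 3, 9].
  S_2 = Σ v_i α_i^2 r_i = 2·1·9 + 2·9·2 + 8·5·3 + 3·3·8 + 7·9·7 = 687 ≡ 5.
  S = (9, 1, 5) ≠ 0, so r is not a codeword (an error is present).
Step 3: locate the error. For a single error e at position i, S_ℓ = v_i·e·α_i^ℓ, so α_err = S_1/S_0.
  S_0^{−1} = 9^{−1} = 5 (mod 11), so α_err = 1·5 = 5 ≡ 5 = α_4. Error position i = 4.
  Consistency check: S_2/S_1 = 5·1 = 5 ≡ 5 = α_err ✓ (single-error assumption holds).
Step 4: error magnitude e = S_0/v_4 = S_0·∏_{j≠4}(α_4 − α_j) = 9·4 = 36 ≡ 3 (mod 11).
Step 5: correct position 4: c_4 = r_4 − e = 8 − 3 ≡ 5 (mod 11). Hence c = [9, 2, 3, 5, 7].
  Check: interpolating c through the α_i gives m(x) = 10 + 10·x (degree < 2) with m(α_i) = c_i for every i, so c is indeed a codeword.


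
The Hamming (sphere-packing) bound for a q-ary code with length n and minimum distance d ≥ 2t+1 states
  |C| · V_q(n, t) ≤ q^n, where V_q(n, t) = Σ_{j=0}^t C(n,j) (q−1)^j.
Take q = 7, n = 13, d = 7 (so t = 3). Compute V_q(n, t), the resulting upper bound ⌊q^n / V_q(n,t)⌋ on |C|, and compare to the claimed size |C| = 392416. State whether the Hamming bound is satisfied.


V_q(n, t) = 64663, q^n = 96889010407, Hamming bound = 1498368, |C| = 392416 ≤ bound (satisfied).

Step 1: Compute V_q(n, t) = Σ_{j=0}^3 C(n, j) (q−1)^j.
  j = 0: C(13,0)·(6)^0 = 1·1 = 1.
  j = 1: C(13,1)·(6)^1 = 13·6 = 78.
  j = 2: C(13,2)·(6)^2 = 78·36 = 2808.
  j = 3: C(13,3)·(6)^3 = 286·216 = 61776.
  V_q(n, t) = 1 + 78 + 2808 + 61776 = 64663.
Step 2: q^n = 7^13 = 96889010407.
Step 3: Hamming bound ⌊q^n / V_q(n,t)⌋ = ⌊96889010407/64663⌋ = 1498368.
Step 4: Compare |C| = 392416 to 1498368: satisfied.
The claimed |C| lies below the Hamming bound.


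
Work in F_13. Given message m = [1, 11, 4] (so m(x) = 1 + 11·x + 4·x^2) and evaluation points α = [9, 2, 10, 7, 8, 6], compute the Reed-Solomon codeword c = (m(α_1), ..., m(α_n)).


c = [8, 0, 4, 1, 7, 3]

Message polynomial: m(x) = 1 + 11·x + 4·x^2 (mod 13).
For each evaluation point α_i, compute m(α_i) mod 13:
  α_1 = 9: Horner steps 4 → 8 → 8, so m(9) = 8.
  α_2 = 2: Horner steps 4 → 6 → 0, so m(2) = 0.
  α_3 = 10: Horner steps 4 → 12 → 4, so m(10) = 4.
  α_4 = 7: Horner steps 4 → 0 → 1, so m(7) = 1.
  α_5 = 8: Horner steps 4 → 4 → 7, so m(8) = 7.
  α_6 = 6: Horner steps 4 → 9 → 3, so m(6) = 3.
Codeword c = [8, 0, 4, 1, 7, 3] ∈ F_13^6.


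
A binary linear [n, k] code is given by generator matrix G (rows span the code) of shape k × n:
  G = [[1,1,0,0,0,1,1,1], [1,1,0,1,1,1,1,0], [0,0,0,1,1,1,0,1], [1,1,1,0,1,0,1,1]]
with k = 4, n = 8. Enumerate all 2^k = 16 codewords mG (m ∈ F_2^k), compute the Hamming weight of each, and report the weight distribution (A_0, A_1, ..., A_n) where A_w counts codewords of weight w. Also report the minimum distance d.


Weight distribution: A_0 = 1, A_1 = 1, A_2 = 1, A_3 = 3, A_4 = 3, A_5 = 3, A_6 = 3, A_7 = 1. Minimum distance d = 1.

Enumerate all 2^4 = 16 messages m ∈ F_2^4.
For each, compute codeword c = mG in F_2^8, then tally its weight.
  m = 0000 → c = 00000000, weight = 0.
  m = 1000 → c = 11000111, weight = 5.
  m = 0100 → c = 11011110, weight = 6.
  m = 1100 → c = 00011001, weight = 3.
  m = 0010 → c = 00011101, weight = 4.
  m = 1010 → c = 11011010, weight = 5.
  m = 0110 → c = 11000011, weight = 4.
  m = 1110 → c = 00000100, weight = 1.
  m = 0001 → c = 11101011, weight = 6.
  m = 1001 → c = 00101100, weight = 3.
  m = 0101 → c = 00110101, weight = 4.
  m = 1101 → c = 11110010, weight = 5.
  m = 0011 → c = 11110110, weight = 6.
  m = 1011 → c = 00110001, weight = 3.
  m = 0111 → c = 00101000, weight = 2.
  m = 1111 → c = 11101111, weight = 7.
Tally weights:
  weight 0: 1 codewords.
  weight 1: 1 codewords.
  weight 2: 1 codewords.
  weight 3: 3 codewords.
  weight 4: 3 codewords.
  weight 5: 3 codewords.
  weight 6: 3 codewords.
  weight 7: 1 codewords.
Minimum distance d = smallest w > 0 with A_w > 0 = 1.
Sanity: Σ A_w = 16 = 2^4 = 16 ✓.


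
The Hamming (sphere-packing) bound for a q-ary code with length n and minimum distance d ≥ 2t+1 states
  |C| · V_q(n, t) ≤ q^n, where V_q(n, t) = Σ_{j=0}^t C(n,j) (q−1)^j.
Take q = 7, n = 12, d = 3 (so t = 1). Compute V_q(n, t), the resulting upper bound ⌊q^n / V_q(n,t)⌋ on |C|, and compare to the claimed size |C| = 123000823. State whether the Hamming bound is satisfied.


V_q(n, t) = 73, q^n = 13841287201, Hamming bound = 189606673, |C| = 123000823 ≤ bound (satisfied).

Step 1: Compute V_q(n, t) = Σ_{j=0}^1 C(n, j) (q−1)^j.
  j = 0: C(12,0)·(6)^0 = 1·1 = 1.
  j = 1: C(12,1)·(6)^1 = 12·6 = 72.
  V_q(n, t) = 1 + 72 = 73.
Step 2: q^n = 7^12 = 13841287201.
Step 3: Hamming bound ⌊q^n / V_q(n,t)⌋ = ⌊13841287201/73⌋ = 189606673.
Step 4: Compare |C| = 123000823 to 189606673: satisfied.
The claimed |C| lies below the Hamming bound.


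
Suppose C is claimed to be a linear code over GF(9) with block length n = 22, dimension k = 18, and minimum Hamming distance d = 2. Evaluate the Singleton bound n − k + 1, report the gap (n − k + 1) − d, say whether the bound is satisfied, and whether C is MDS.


Singleton RHS = n − k + 1 = 5, slack = 3, bound satisfied, not MDS.

Singleton bound: d ≤ n − k + 1.
Here n = 22, k = 18, so n − k + 1 = 5.
Given d = 2, check d ≤ 5: YES.
Slack = (n − k + 1) − d = 3.
The code is NOT MDS (slack = 3 > 0).
Description: the claimed parameters are [22, 18, 2]_9; such a code would be non-MDS.


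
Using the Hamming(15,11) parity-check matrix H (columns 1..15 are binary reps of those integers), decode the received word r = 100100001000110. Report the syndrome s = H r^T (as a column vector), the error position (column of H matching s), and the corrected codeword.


s = (1, 1, 1, 1)^T, error position = 15, corrected codeword c = 100100001000111

Compute s = H r^T mod 2 one row at a time:
  s_1 = 0 + 1 + 0 + 0 + 0 + 1 + 1 + 0 = 3 ≡ 1 (mod 2).
  s_2 = 1 + 0 + 0 + 0 + 0 + 1 + 1 + 0 = 3 ≡ 1 (mod 2).
  s_3 = 0 + 0 + 0 + 0 + 0 + 0 + 1 + 0 = 1 ≡ 1 (mod 2).
  s_4 = 1 + 0 + 0 + 0 + 1 + 0 + 1 + 0 = 3 ≡ 1 (mod 2).
s = (1, 1, 1, 1)^T — this equals column 15 of H (binary 1111), so error is at position 15.
Correct: flip bit 15 of r = 100100001000110 to get c = 100100001000111.


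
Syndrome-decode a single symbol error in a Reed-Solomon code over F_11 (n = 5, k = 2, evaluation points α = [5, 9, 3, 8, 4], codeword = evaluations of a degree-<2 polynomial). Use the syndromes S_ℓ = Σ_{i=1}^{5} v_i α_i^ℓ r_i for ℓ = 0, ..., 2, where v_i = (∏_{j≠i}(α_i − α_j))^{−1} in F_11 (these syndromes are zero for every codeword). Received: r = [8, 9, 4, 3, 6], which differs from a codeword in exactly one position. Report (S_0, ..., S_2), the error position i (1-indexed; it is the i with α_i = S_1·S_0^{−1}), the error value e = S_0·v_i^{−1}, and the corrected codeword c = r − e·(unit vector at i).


S = (7, 8, 6), error at position 2, error magnitude e = 4, c = [8, 5, 4, 3, 6].

Step 1: column multipliers v_i = (∏_{j≠i}(α_i − α_j))^{−1} mod 11.
  i = 1 (α = 5): (5−9)(5−3)(5−8)(5−4) = (−4)·2·(−3)·1 = 24 ≡ 2, so v_1 = 2^{−1} = 6 (mod 11).
  i = 2 (α = 9): (9−5)(9−3)(9−8)(9−4) = 4·6·1·5 = 120 ≡ 10, so v_2 = 10^{−1} = 10 (mod 11).
  i = 3 (α = 3): (3−5)(3−9)(3−8)(3−4) = (−2)·(−6)·(−5)·(−1) = 60 ≡ 5, so v_3 = 5^{−1} = 9 (mod 11).
  i = 4 (α = 8): (8−5)(8−9)(8−3)(8−4) = 3·(−1)·5·4 = −60 ≡ 6, so v_4 = 6^{−1} = 2 (mod 11).
  i = 5 (α = 4): (4−5)(4−9)(4−3)(4−8) = (−1)·(−5)·1·(−4) = −20 ≡ 2, so v_5 = 2^{−1} = 6 (mod 11).
  v = [6, 10, 9, 2, 6].
Step 2: syndromes of r = [8, 9, 4, 3, 6] (all sums mod 11).
  S_0 = Σ v_i r_i = 6·8 + 10·9 + 9·4 + 2·3 + 6·6 = 216 ≡ 7.
  S_1 = Σ v_i α_i r_i = 6·5·8 + 10·9·9 + 9·3·4 + 2·8·3 + 6·4·6 = 1350 ≡ 8.
  α_i^2 mod 11 = [3, 4, 9, 9, 5].
  S_2 = Σ v_i α_i^2 r_i = 6·3·8 + 10·4·9 + 9·9·4 + 2·9·3 + 6·5·6 = 1062 ≡ 6.
  S = (7, 8, 6) ≠ 0, so r is not a codeword (an error is present).
Step 3: locate the error. For a single error e at position i, S_ℓ = v_i·e·α_i^ℓ, so α_err = S_1/S_0.
  S_0^{−1} = 7^{−1} = 8 (mod 11), so α_err = 8·8 = 64 ≡ 9 = α_2. Error position i = 2.
  Consistency check: S_2/S_1 = 6·7 = 42 ≡ 9 = α_err ✓ (single-error assumption holds).
Step 4: error magnitude e = S_0/v_2 = S_0·∏_{j≠2}(α_2 − α_j) = 7·10 = 70 ≡ 4 (mod 11).
Step 5: correct position 2: c_2 = r_2 − e = 9 − 4 ≡ 5 (mod 11). Hence c = [8, 5, 4, 3, 6].
  Check: interpolating c through the α_i gives m(x) = 9 + 2·x (degree < 2) with m(α_i) = c_i for every i, so c is indeed a codeword.


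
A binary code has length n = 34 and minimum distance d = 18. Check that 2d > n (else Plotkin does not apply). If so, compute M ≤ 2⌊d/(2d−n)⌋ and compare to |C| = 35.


Plotkin bound M ≤ 18; given |C| = 35 > bound (violated).

Check applicability: 2d = 36, n = 34.
2d − n = 2 > 0, so Plotkin applies.
Compute d/(2d−n) = 18/2 ≈ 9.0000.
⌊d/(2d−n)⌋ = 9.
Plotkin bound: M ≤ 2·9 = 18.
Given |C| = 35, check: VIOLATED.
This |C| is above the Plotkin bound, so no binary code with n = 34, d = 18 and 35 codewords exists.


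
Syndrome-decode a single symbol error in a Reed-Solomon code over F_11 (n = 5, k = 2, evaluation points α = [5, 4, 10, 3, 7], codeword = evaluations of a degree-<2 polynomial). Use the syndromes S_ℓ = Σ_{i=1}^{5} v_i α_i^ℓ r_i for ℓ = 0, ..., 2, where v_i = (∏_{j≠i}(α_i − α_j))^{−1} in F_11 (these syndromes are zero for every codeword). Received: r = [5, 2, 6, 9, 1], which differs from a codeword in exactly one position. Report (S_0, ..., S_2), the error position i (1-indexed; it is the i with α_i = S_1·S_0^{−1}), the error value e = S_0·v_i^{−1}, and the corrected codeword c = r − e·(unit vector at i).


S = (7, 6, 2), error at position 2, error magnitude e = 6, c = [5, 7, 6, 9, 1].

Step 1: column multipliers v_i = (∏_{j≠i}(α_i − α_j))^{−1} mod 11.
  i = 1 (α = 5): (5−4)(5−10)(5−3)(5−7) = 1·(−5)·2·(−2) = 20 ≡ 9, so v_1 = 9^{−1} = 5 (mod 11).
  i = 2 (α = 4): (4−5)(4−10)(4−3)(4−7) = (−1)·(−6)·1·(−3) = −18 ≡ 4, so v_2 = 4^{−1} = 3 (mod 11).
  i = 3 (α = 10): (10−5)(10−4)(10−3)(10−7) = 5·6·7·3 = 630 ≡ 3, so v_3 = 3^{−1} = 4 (mod 11).
  i = 4 (α = 3): (3−5)(3−4)(3−10)(3−7) = (−2)·(−1)·(−7)·(−4) = 56 ≡ 1, so v_4 = 1^{−1} = 1 (mod 11).
  i = 5 (α = 7): (7−5)(7−4)(7−10)(7−3) = 2·3·(−3)·4 = −72 ≡ 5, so v_5 = 5^{−1} = 9 (mod 11).
  v = [5, 3, 4, 1, 9].
Step 2: syndromes of r = [5, 2, 6, 9, 1] (all sums mod 11).
  S_0 = Σ v_i r_i = 5·5 + 3·2 + 4·6 + 1·9 + 9·1 = 73 ≡ 7.
  S_1 = Σ v_i α_i r_i = 5·5·5 + 3·4·2 + 4·10·6 + 1·3·9 + 9·7·1 = 479 ≡ 6.
  α_i^2 mod 11 = [3, 5, 1, 9, 5].
  S_2 = Σ v_i α_i^2 r_i = 5·3·5 + 3·5·2 + 4·1·6 + 1·9·9 + 9·5·1 = 255 ≡ 2.
  S = (7, 6, 2) ≠ 0, so r is not a codeword (an error is present).
Step 3: locate the error. For a single error e at position i, S_ℓ = v_i·e·α_i^ℓ, so α_err = S_1/S_0.
  S_0^{−1} = 7^{−1} = 8 (mod 11), so α_err = 6·8 = 48 ≡ 4 = α_2. Error position i = 2.
  Consistency check: S_2/S_1 = 2·2 = 4 ≡ 4 = α_err ✓ (single-error assumption holds).
Step 4: error magnitude e = S_0/v_2 = S_0·∏_{j≠2}(α_2 − α_j) = 7·4 = 28 ≡ 6 (mod 11).
Step 5: correct position 2: c_2 = r_2 − e = 2 − 6 ≡ 7 (mod 11). Hence c = [5, 7, 6, 9, 1].
  Check: interpolating c through the α_i gives m(x) = 4 + 9·x (degree < 2) with m(α_i) = c_i for every i, so c is indeed a codeword.


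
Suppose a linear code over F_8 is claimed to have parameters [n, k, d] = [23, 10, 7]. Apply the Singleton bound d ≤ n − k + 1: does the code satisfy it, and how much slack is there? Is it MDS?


Singleton RHS = n − k + 1 = 14, slack = 7, bound satisfied, not MDS.

Singleton bound: d ≤ n − k + 1.
Here n = 23, k = 10, so n − k + 1 = 14.
Given d = 7, check d ≤ 14: YES.
Slack = (n − k + 1) − d = 7.
The code is NOT MDS (slack = 7 > 0).
Description: the claimed parameters are [23, 10, 7]_8; such a code would be non-MDS.


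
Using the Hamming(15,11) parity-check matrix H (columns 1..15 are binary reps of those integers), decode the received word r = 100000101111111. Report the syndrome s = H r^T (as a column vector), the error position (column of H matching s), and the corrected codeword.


s = (1, 1, 1, 0)^T, error position = 14, corrected codeword c = 100000101111101

Compute s = H r^T mod 2 one row at a time:
  s_1 = 0 + 1 + 1 + 1 + 1 + 1 + 1 + 1 = 7 ≡ 1 (mod 2).
  s_2 = 0 + 0 + 0 + 1 + 1 + 1 + 1 + 1 = 5 ≡ 1 (mod 2).
  s_3 = 0 + 0 + 0 + 1 + 1 + 1 + 1 + 1 = 5 ≡ 1 (mod 2).
  s_4 = 1 + 0 + 0 + 1 + 1 + 1 + 1 + 1 = 6 ≡ 0 (mod 2).
s = (1, 1, 1, 0)^T — this equals column 14 of H (binary 1110), so error is at position 14.
Correct: flip bit 14 of r = 100000101111111 to get c = 100000101111101.


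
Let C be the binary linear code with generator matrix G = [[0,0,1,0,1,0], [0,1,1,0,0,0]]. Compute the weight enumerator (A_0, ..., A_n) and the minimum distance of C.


Weight distribution: A_0 = 1, A_2 = 3. Minimum distance d = 2.

Enumerate all 2^2 = 4 messages m ∈ F_2^2.
For each, compute codeword c = mG in F_2^6, then tally its weight.
  m = 00 → c = 000000, weight = 0.
  m = 10 → c = 001010, weight = 2.
  m = 01 → c = 011000, weight = 2.
  m = 11 → c = 010010, weight = 2.
Tally weights:
  weight 0: 1 codewords.
  weight 2: 3 codewords.
Minimum distance d = smallest w > 0 with A_w > 0 = 2.
Sanity: Σ A_w = 4 = 2^2 = 4 ✓.


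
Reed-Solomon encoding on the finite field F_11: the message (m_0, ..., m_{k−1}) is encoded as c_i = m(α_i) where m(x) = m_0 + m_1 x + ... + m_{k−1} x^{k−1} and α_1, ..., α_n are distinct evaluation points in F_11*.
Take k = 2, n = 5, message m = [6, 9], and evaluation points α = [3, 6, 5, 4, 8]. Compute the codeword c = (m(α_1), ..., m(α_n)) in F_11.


c = [0, 5, 7, 9, 1]

Message polynomial: m(x) = 6 + 9·x (mod 11).
For each evaluation point α_i, compute m(α_i) mod 11:
  α_1 = 3: Horner steps 9 → 0, so m(3) = 0.
  α_2 = 6: Horner steps 9 → 5, so m(6) = 5.
  α_3 = 5: Horner steps 9 → 7, so m(5) = 7.
  α_4 = 4: Horner steps 9 → 9, so m(4) = 9.
  α_5 = 8: Horner steps 9 → 1, so m(8) = 1.
Codeword c = [0, 5, 7, 9, 1] ∈ F_11^5.


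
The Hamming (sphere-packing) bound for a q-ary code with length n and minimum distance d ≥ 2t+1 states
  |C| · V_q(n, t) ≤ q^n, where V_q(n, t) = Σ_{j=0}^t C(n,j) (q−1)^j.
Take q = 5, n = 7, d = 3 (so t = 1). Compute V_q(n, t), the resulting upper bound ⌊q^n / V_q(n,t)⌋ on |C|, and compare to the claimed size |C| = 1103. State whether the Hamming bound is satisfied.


V_q(n, t) = 29, q^n = 78125, Hamming bound = 2693, |C| = 1103 ≤ bound (satisfied).

Step 1: Compute V_q(n, t) = Σ_{j=0}^1 C(n, j) (q−1)^j.
  j = 0: C(7,0)·(4)^0 = 1·1 = 1.
  j = 1: C(7,1)·(4)^1 = 7·4 = 28.
  V_q(n, t) = 1 + 28 = 29.
Step 2: q^n = 5^7 = 78125.
Step 3: Hamming bound ⌊q^n / V_q(n,t)⌋ = ⌊78125/29⌋ = 2693.
Step 4: Compare |C| = 1103 to 2693: satisfied.
The claimed |C| lies below the Hamming bound.


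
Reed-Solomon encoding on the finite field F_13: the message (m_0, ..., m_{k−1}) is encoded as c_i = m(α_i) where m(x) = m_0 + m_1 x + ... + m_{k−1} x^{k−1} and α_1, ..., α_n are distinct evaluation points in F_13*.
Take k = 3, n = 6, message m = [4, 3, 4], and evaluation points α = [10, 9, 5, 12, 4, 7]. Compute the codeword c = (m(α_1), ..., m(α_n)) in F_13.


c = [5, 4, 2, 5, 2, 0]

Message polynomial: m(x) = 4 + 3·x + 4·x^2 (mod 13).
For each evaluation point α_i, compute m(α_i) mod 13:
  α_1 = 10: Horner steps 4 → 4 → 5, so m(10) = 5.
  α_2 = 9: Horner steps 4 → 0 → 4, so m(9) = 4.
  α_3 = 5: Horner steps 4 → 10 → 2, so m(5) = 2.
  α_4 = 12: Horner steps 4 → 12 → 5, so m(12) = 5.
  α_5 = 4: Horner steps 4 → 6 → 2, so m(4) = 2.
  α_6 = 7: Horner steps 4 → 5 → 0, so m(7) = 0.
Codeword c = [5, 4, 2, 5, 2, 0] ∈ F_13^6.


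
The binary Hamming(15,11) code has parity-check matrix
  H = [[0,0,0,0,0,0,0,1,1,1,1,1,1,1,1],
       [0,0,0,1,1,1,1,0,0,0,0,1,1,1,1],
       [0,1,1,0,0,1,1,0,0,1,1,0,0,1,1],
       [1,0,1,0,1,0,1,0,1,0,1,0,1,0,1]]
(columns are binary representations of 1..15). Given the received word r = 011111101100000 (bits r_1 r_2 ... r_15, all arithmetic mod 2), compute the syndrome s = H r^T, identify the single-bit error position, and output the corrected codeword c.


s = (0, 0, 1, 0)^T, error position = 2, corrected codeword c = 001111101100000

Compute s = H r^T mod 2 one row at a time:
  s_1 = 0 + 1 + 1 + 0 + 0 + 0 + 0 + 0 = 2 ≡ 0 (mod 2).
  s_2 = 1 + 1 + 1 + 1 + 0 + 0 + 0 + 0 = 4 ≡ 0 (mod 2).
  s_3 = 1 + 1 + 1 + 1 + 1 + 0 + 0 + 0 = 5 ≡ 1 (mod 2).
  s_4 = 0 + 1 + 1 + 1 + 1 + 0 + 0 + 0 = 4 ≡ 0 (mod 2).
s = (0, 0, 1, 0)^T — this equals column 2 of H (binary 0010), so error is at position 2.
Correct: flip bit 2 of r = 011111101100000 to get c = 001111101100000.


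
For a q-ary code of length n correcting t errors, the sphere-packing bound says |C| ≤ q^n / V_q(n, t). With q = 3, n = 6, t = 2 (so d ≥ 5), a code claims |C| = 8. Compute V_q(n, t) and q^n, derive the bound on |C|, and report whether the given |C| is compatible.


V_q(n, t) = 73, q^n = 729, Hamming bound = 9, |C| = 8 ≤ bound (satisfied).

Step 1: Compute V_q(n, t) = Σ_{j=0}^2 C(n, j) (q−1)^j.
  j = 0: C(6,0)·(2)^0 = 1·1 = 1.
  j = 1: C(6,1)·(2)^1 = 6·2 = 12.
  j = 2: C(6,2)·(2)^2 = 15·4 = 60.
  V_q(n, t) = 1 + 12 + 60 = 73.
Step 2: q^n = 3^6 = 729.
Step 3: Hamming bound ⌊q^n / V_q(n,t)⌋ = ⌊729/73⌋ = 9.
Step 4: Compare |C| = 8 to 9: satisfied.
The claimed |C| lies below the Hamming bound.


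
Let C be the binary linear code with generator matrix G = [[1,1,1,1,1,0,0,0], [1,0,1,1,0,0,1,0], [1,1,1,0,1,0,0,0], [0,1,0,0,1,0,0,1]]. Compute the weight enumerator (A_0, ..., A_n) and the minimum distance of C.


Weight distribution: A_0 = 1, A_1 = 1, A_2 = 1, A_3 = 5, A_4 = 5, A_5 = 1, A_6 = 1, A_7 = 1. Minimum distance d = 1.

Enumerate all 2^4 = 16 messages m ∈ F_2^4.
For each, compute codeword c = mG in F_2^8, then tally its weight.
  m = 0000 → c = 00000000, weight = 0.
  m = 1000 → c = 11111000, weight = 5.
  m = 0100 → c = 10110010, weight = 4.
  m = 1100 → c = 01001010, weight = 3.
  m = 0010 → c = 11101000, weight = 4.
  m = 1010 → c = 00010000, weight = 1.
  m = 0110 → c = 01011010, weight = 4.
  m = 1110 → c = 10100010, weight = 3.
  m = 0001 → c = 01001001, weight = 3.
  m = 1001 → c = 10110001, weight = 4.
  m = 0101 → c = 11111011, weight = 7.
  m = 1101 → c = 00000011, weight = 2.
  m = 0011 → c = 10100001, weight = 3.
  m = 1011 → c = 01011001, weight = 4.
  m = 0111 → c = 00010011, weight = 3.
  m = 1111 → c = 11101011, weight = 6.
Tally weights:
  weight 0: 1 codewords.
  weight 1: 1 codewords.
  weight 2: 1 codewords.
  weight 3: 5 codewords.
  weight 4: 5 codewords.
  weight 5: 1 codewords.
  weight 6: 1 codewords.
  weight 7: 1 codewords.
Minimum distance d = smallest w > 0 with A_w > 0 = 1.
Sanity: Σ A_w = 16 = 2^4 = 16 ✓.


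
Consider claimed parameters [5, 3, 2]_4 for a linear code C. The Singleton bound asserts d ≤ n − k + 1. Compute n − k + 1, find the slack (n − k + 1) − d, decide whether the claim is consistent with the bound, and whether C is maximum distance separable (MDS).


Singleton RHS = n − k + 1 = 3, slack = 1, bound satisfied, not MDS.

Singleton bound: d ≤ n − k + 1.
Here n = 5, k = 3, so n − k + 1 = 3.
Given d = 2, check d ≤ 3: YES.
Slack = (n − k + 1) − d = 1.
The code is NOT MDS (slack = 1 > 0).
Description: the claimed parameters are [5, 3, 2]_4; such a code would be non-MDS.


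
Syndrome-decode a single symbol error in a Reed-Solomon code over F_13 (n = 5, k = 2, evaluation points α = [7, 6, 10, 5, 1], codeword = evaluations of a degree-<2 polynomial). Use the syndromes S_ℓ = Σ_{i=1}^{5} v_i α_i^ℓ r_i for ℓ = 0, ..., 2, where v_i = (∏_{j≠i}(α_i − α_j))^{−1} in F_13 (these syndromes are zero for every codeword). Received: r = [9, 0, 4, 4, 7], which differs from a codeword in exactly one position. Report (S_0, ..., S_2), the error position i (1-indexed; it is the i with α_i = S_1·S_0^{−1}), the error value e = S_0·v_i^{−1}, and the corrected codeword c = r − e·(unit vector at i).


S = (1, 10, 9), error at position 3, error magnitude e = 7, c = [9, 0, 10, 4, 7].

Step 1: column multipliers v_i = (∏_{j≠i}(α_i − α_j))^{−1} mod 13.
  i = 1 (α = 7): (7−6)(7−10)(7−5)(7−1) = 1·(−3)·2·6 = −36 ≡ 3, so v_1 = 3^{−1} = 9 (mod 13).
  i = 2 (α = 6): (6−7)(6−10)(6−5)(6−1) = (−1)·(−4)·1·5 = 20 ≡ 7, so v_2 = 7^{−1} = 2 (mod 13).
  i = 3 (α = 10): (10−7)(10−6)(10−5)(10−1) = 3·4·5·9 = 540 ≡ 7, so v_3 = 7^{−1} = 2 (mod 13).
  i = 4 (α = 5): (5−7)(5−6)(5−10)(5−1) = (−2)·(−1)·(−5)·4 = −40 ≡ 12, so v_4 = 12^{−1} = 12 (mod 13).
  i = 5 (α = 1): (1−7)(1−6)(1−10)(1−5) = (−6)·(−5)·(−9)·(−4) = 1080 ≡ 1, so v_5 = 1^{−1} = 1 (mod 13).
  v = [9, 2, 2, 12, 1].
Step 2: syndromes of r = [9, 0, 4, 4, 7] (all sums mod 13).
  S_0 = Σ v_i r_i = 9·9 + 2·0 + 2·4 + 12·4 + 1·7 = 144 ≡ 1.
  S_1 = Σ v_i α_i r_i = 9·7·9 + 2·6·0 + 2·10·4 + 12·5·4 + 1·1·7 = 894 ≡ 10.
  α_i^2 mod 13 = [10, 10, 9, 12, 1].
  S_2 = Σ v_i α_i^2 r_i = 9·10·9 + 2·10·0 + 2·9·4 + 12·12·4 + 1·1·7 = 1465 ≡ 9.
  S = (1, 10, 9) ≠ 0, so r is not a codeword (an error is present).
Step 3: locate the error. For a single error e at position i, S_ℓ = v_i·e·α_i^ℓ, so α_err = S_1/S_0.
  S_0^{−1} = 1^{−1} = 1 (mod 13), so α_err = 10·1 = 10 ≡ 10 = α_3. Error position i = 3.
  Consistency check: S_2/S_1 = 9·4 = 36 ≡ 10 = α_err ✓ (single-error assumption holds).
Step 4: error magnitude e = S_0/v_3 = S_0·∏_{j≠3}(α_3 − α_j) = 1·7 = 7 ≡ 7 (mod 13).
Step 5: correct position 3: c_3 = r_3 − e = 4 − 7 ≡ 10 (mod 13). Hence c = [9, 0, 10, 4, 7].
  Check: interpolating c through the α_i gives m(x) = 11 + 9·x (degree < 2) with m(α_i) = c_i for every i, so c is indeed a codeword.
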